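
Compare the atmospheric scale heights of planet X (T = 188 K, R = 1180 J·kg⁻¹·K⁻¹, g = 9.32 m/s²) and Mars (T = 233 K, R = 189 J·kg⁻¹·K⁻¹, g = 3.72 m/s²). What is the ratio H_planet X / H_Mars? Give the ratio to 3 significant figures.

H = RT/g for each body.
H_planet X = 1180 × 188 / 9.32 = 23803 m.
H_Mars = 189 × 233 / 3.72 = 11838 m.
H_planet X/H_Mars = 23803/11838 = 2.0107.

H_planet X/H_Mars ≈ 2.01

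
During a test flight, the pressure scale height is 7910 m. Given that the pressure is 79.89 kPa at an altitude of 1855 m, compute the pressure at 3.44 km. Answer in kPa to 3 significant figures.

P ≈ 65.4 kPa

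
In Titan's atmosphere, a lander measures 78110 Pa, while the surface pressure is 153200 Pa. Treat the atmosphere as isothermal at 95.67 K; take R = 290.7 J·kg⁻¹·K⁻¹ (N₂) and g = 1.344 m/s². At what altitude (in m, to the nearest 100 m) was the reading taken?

z ≈ 13900 m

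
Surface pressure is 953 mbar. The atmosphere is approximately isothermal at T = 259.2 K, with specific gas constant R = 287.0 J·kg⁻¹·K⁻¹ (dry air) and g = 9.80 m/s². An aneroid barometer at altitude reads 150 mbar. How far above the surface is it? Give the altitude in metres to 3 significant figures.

z ≈ 14000 m

Scale height: H = RT/g = 287.0 × 259.2 / 9.80 = 7590.9 m.
Invert the barometric formula: z = H ln(P₀/P).
P₀/P = 953/150 = 6.3533; ln(6.3533) = 1.8490.
z = 7590.9 × 1.8490 = 14036 m.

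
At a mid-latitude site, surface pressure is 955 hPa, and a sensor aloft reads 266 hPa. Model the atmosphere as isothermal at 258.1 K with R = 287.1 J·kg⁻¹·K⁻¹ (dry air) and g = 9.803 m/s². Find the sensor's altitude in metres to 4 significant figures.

z ≈ 9662 m

Scale height: H = RT/g = 287.1 × 258.1 / 9.803 = 7559.0 m.
Invert the barometric formula: z = H ln(P₀/P).
P₀/P = 955/266 = 3.5902; ln(3.5902) = 1.2782.
z = 7559.0 × 1.2782 = 9661.9 m.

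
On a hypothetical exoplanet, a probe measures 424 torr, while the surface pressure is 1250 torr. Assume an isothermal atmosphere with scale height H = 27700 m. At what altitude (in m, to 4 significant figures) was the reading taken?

Invert the barometric formula: z = H ln(P₀/P).
P₀/P = 1250/424 = 2.9481; ln(2.9481) = 1.0812.
z = 27700 × 1.0812 = 29949 m.

z ≈ 29950 m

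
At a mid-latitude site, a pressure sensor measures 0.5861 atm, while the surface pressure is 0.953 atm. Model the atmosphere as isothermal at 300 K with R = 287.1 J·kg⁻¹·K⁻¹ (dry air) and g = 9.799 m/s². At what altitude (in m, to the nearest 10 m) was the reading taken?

Scale height: H = RT/g = 287.1 × 300 / 9.799 = 8789.7 m.
Invert the barometric formula: z = H ln(P₀/P).
P₀/P = 0.953/0.5861 = 1.6260; ln(1.6260) = 0.48612.
z = 8789.7 × 0.48612 = 4272.8 m.

z ≈ 4270 m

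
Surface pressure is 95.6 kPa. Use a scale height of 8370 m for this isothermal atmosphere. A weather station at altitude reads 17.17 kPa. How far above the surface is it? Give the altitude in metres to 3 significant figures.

z ≈ 14400 m

Invert the barometric formula: z = H ln(P₀/P).
P₀/P = 95.6/17.17 = 5.5679; ln(5.5679) = 1.7170.
z = 8370.0 × 1.7170 = 14371 m.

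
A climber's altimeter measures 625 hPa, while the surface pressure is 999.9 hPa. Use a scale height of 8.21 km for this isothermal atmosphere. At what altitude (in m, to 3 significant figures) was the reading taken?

z ≈ 3860 m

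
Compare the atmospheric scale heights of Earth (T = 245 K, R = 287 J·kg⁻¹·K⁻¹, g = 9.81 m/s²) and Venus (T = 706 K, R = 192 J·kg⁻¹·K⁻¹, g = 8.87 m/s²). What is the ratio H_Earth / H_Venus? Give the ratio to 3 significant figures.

H_Earth/H_Venus ≈ 0.469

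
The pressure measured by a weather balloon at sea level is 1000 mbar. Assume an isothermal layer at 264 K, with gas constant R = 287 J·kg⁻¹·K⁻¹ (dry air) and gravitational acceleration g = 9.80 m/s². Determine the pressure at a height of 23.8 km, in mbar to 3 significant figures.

Scale height: H = RT/g = 287 × 264 / 9.80 = 7731.4 m.
Barometric formula: P = P₀ exp(−z/H).
z/H = 23800/7731.4 = 3.0784; exp(−3.0784) = 0.046033.
P = 1000 × 0.046033 = 46.033 mbar.

P ≈ 46.0 mbar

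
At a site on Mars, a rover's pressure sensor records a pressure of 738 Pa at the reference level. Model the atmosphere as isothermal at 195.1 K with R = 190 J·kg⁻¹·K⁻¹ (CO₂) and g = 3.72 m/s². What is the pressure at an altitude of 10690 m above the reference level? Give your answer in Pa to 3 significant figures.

Scale height: H = RT/g = 190 × 195.1 / 3.72 = 9964.8 m.
Barometric formula: P = P₀ exp(−z/H).
z/H = 10690/9964.8 = 1.0728; exp(−1.0728) = 0.34205.
P = 738 × 0.34205 = 252.43 Pa.

P ≈ 252 Pa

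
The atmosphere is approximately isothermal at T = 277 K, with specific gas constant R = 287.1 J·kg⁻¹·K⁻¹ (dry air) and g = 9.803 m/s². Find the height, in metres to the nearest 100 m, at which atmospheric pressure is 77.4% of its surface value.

z ≈ 2100 m

Scale height: H = RT/g = 287.1 × 277 / 9.803 = 8112.5 m.
Set P/P₀ = exp(−z/H) = 0.774, so z = −H ln(0.774).
−ln(0.774) = 0.25618; z = 8112.5 × 0.25618 = 2078.3 m.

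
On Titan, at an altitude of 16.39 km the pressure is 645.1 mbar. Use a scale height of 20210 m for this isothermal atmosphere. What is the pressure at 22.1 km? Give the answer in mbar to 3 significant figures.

Between two levels, P₂ = P₁ exp(−Δz/H) with Δz = z₂ − z₁.
Δz = 22100 − 16390 = 5710.0 m; Δz/H = 5710.0/20210 = 0.28253.
P₂ = 645.1 × exp(−0.28253) = 645.1 × 0.75387 = 486.32 mbar.

P ≈ 486 mbar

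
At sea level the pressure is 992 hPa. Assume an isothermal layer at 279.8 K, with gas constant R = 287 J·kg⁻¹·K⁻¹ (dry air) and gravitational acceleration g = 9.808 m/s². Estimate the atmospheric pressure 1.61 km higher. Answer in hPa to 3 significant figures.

Scale height: H = RT/g = 287 × 279.8 / 9.808 = 8187.5 m.
Barometric formula: P = P₀ exp(−z/H).
z/H = 1610.0/8187.5 = 0.19664; exp(−0.19664) = 0.82149.
P = 992 × 0.82149 = 814.92 hPa.

P ≈ 815 hPa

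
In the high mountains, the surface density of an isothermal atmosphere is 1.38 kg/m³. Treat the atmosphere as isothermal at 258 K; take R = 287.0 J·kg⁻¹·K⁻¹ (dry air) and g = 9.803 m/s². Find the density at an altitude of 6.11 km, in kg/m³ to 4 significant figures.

ρ ≈ 0.6146 kg/m³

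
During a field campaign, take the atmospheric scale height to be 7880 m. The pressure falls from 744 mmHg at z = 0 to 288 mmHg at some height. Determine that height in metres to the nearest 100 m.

z ≈ 7500 m

Invert the barometric formula: z = H ln(P₀/P).
P₀/P = 744/288 = 2.5833; ln(2.5833) = 0.94907.
z = 7880.0 × 0.94907 = 7478.7 m.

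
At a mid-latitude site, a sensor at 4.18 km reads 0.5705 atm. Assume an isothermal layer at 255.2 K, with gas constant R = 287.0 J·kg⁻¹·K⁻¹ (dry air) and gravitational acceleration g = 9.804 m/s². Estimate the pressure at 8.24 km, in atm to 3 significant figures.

Scale height: H = RT/g = 287.0 × 255.2 / 9.804 = 7470.7 m.
Between two levels, P₂ = P₁ exp(−Δz/H) with Δz = z₂ − z₁.
Δz = 8240.0 − 4180.0 = 4060.0 m; Δz/H = 4060.0/7470.7 = 0.54346.
P₂ = 0.5705 × exp(−0.54346) = 0.5705 × 0.58074 = 0.33131 atm.

P ≈ 0.331 atm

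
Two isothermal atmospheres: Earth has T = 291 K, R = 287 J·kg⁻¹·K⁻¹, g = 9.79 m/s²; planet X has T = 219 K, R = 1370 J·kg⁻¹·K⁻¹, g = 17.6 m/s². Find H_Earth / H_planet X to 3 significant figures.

H_Earth/H_planet X ≈ 0.500

H = RT/g for each body.
H_Earth = 287 × 291 / 9.79 = 8530.8 m.
H_planet X = 1370 × 219 / 17.6 = 17047 m.
H_Earth/H_planet X = 8530.8/17047 = 0.50043.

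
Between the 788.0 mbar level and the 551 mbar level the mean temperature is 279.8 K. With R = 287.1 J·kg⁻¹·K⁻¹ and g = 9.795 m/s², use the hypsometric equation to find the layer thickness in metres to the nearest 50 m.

Hypsometric equation: Δz = (R T̄/g) ln(P₁/P₂).
R T̄/g = 287.1 × 279.8 / 9.795 = 8201.2 m.
ln(788.0/551) = ln(1.4301) = 0.35774.
Δz = 8201.2 × 0.35774 = 2933.9 m.

Δz ≈ 2950 m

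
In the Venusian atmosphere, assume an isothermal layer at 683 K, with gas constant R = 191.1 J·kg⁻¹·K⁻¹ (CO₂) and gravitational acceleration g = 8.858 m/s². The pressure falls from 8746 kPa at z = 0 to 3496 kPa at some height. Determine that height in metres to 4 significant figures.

Scale height: H = RT/g = 191.1 × 683 / 8.858 = 14735 m.
Invert the barometric formula: z = H ln(P₀/P).
P₀/P = 8746/3496 = 2.5017; ln(2.5017) = 0.91697.
z = 14735 × 0.91697 = 13512 m.

z ≈ 13510 m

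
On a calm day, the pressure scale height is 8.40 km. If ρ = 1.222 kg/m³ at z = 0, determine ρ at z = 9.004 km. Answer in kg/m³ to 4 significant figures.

ρ ≈ 0.4184 kg/m³

In an isothermal atmosphere, density decays like pressure: ρ = ρ₀ exp(−z/H).
z/H = 9004.0/8400.0 = 1.0719; exp(−1.0719) = 0.34236.
ρ = 1.222 × 0.34236 = 0.41836 kg/m³.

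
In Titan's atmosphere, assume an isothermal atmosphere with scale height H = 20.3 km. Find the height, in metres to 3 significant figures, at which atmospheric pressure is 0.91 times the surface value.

z ≈ 1910 m

Set P/P₀ = exp(−z/H) = 0.91, so z = −H ln(0.91).
−ln(0.91) = 0.094311; z = 20300 × 0.094311 = 1914.5 m.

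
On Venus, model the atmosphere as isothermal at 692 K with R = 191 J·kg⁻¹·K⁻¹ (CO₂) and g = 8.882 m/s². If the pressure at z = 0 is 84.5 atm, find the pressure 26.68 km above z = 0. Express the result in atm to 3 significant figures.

P ≈ 14.1 atm

Scale height: H = RT/g = 191 × 692 / 8.882 = 14881 m.
Barometric formula: P = P₀ exp(−z/H).
z/H = 26680/14881 = 1.7929; exp(−1.7929) = 0.16648.
P = 84.5 × 0.16648 = 14.068 atm.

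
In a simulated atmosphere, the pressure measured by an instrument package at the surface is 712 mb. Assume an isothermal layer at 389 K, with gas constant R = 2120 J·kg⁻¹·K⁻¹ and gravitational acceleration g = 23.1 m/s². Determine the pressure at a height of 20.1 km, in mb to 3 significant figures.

P ≈ 405 mb

Scale height: H = RT/g = 2120 × 389 / 23.1 = 35700 m.
Barometric formula: P = P₀ exp(−z/H).
z/H = 20100/35700 = 0.56303; exp(−0.56303) = 0.56948.
P = 712 × 0.56948 = 405.47 mb.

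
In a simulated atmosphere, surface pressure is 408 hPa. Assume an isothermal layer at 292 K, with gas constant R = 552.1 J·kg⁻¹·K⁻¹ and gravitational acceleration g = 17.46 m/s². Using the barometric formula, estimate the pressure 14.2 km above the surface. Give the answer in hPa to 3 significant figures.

Scale height: H = RT/g = 552.1 × 292 / 17.46 = 9233.3 m.
Barometric formula: P = P₀ exp(−z/H).
z/H = 14200/9233.3 = 1.5379; exp(−1.5379) = 0.21483.
P = 408 × 0.21483 = 87.651 hPa.

P ≈ 87.7 hPa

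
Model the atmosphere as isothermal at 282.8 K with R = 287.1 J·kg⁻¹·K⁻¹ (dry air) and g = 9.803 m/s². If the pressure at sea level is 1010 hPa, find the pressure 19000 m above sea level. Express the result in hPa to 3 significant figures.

Scale height: H = RT/g = 287.1 × 282.8 / 9.803 = 8282.4 m.
Barometric formula: P = P₀ exp(−z/H).
z/H = 19000/8282.4 = 2.2940; exp(−2.2940) = 0.10086.
P = 1010 × 0.10086 = 101.87 hPa.

P ≈ 102 hPa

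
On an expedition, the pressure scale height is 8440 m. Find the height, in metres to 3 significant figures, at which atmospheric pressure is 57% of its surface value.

Set P/P₀ = exp(−z/H) = 0.57, so z = −H ln(0.57).
−ln(0.57) = 0.56212; z = 8440.0 × 0.56212 = 4744.3 m.

z ≈ 4740 m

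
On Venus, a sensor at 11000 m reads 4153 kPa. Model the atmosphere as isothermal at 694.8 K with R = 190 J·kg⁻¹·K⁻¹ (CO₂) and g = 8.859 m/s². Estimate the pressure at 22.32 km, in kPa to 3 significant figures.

P ≈ 1940 kPa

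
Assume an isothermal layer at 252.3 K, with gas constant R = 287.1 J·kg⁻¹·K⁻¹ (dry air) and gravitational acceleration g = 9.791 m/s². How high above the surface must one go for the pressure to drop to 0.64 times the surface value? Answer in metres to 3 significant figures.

z ≈ 3300 m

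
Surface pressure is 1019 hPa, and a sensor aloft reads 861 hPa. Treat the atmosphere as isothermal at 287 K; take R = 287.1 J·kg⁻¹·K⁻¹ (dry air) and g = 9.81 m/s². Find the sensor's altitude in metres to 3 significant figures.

z ≈ 1420 m

Scale height: H = RT/g = 287.1 × 287 / 9.81 = 8399.4 m.
Invert the barometric formula: z = H ln(P₀/P).
P₀/P = 1019/861 = 1.1835; ln(1.1835) = 0.16848.
z = 8399.4 × 0.16848 = 1415.1 m.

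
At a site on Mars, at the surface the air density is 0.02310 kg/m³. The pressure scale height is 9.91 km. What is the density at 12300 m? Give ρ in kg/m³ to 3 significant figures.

ρ ≈ 0.00668 kg/m³

In an isothermal atmosphere, density decays like pressure: ρ = ρ₀ exp(−z/H).
z/H = 12300/9910.0 = 1.2412; exp(−1.2412) = 0.28904.
ρ = 0.02310 × 0.28904 = 0.0066768 kg/m³.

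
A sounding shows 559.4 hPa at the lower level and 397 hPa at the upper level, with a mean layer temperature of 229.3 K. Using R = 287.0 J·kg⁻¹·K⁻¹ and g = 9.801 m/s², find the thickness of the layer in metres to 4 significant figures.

Δz ≈ 2303 m

Hypsometric equation: Δz = (R T̄/g) ln(P₁/P₂).
R T̄/g = 287.0 × 229.3 / 9.801 = 6714.5 m.
ln(559.4/397) = ln(1.4091) = 0.34295.
Δz = 6714.5 × 0.34295 = 2302.7 m.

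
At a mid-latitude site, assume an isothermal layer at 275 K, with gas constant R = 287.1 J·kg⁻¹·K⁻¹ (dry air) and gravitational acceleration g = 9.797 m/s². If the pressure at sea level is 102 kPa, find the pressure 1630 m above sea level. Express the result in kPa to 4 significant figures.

P ≈ 83.32 kPa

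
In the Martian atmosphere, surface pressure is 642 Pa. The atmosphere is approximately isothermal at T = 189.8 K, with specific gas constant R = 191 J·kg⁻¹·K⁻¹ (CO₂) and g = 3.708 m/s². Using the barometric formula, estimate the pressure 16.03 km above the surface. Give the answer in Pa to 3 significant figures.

Scale height: H = RT/g = 191 × 189.8 / 3.708 = 9776.6 m.
Barometric formula: P = P₀ exp(−z/H).
z/H = 16030/9776.6 = 1.6396; exp(−1.6396) = 0.19406.
P = 642 × 0.19406 = 124.59 Pa.

P ≈ 125 Pa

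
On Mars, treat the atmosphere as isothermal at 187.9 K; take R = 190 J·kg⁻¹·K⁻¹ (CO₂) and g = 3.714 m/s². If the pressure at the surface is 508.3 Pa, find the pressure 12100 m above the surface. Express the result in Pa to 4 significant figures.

P ≈ 144.4 Pa

Scale height: H = RT/g = 190 × 187.9 / 3.714 = 9612.5 m.
Barometric formula: P = P₀ exp(−z/H).
z/H = 12100/9612.5 = 1.2588; exp(−1.2588) = 0.28399.
P = 508.3 × 0.28399 = 144.35 Pa.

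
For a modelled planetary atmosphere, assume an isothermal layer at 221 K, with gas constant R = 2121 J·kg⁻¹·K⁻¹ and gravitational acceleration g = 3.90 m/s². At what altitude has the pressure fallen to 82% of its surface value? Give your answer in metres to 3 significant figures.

Scale height: H = RT/g = 2121 × 221 / 3.90 = 120190 m.
Set P/P₀ = exp(−z/H) = 0.82, so z = −H ln(0.82).
−ln(0.82) = 0.19845; z = 120190 × 0.19845 = 23852 m.

z ≈ 23900 m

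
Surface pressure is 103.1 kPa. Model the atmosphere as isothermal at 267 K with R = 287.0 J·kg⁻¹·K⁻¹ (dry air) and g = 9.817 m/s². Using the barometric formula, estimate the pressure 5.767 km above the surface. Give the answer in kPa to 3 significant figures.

Scale height: H = RT/g = 287.0 × 267 / 9.817 = 7805.7 m.
Barometric formula: P = P₀ exp(−z/H).
z/H = 5767.0/7805.7 = 0.73882; exp(−0.73882) = 0.47768.
P = 103.1 × 0.47768 = 49.249 kPa.

P ≈ 49.2 kPa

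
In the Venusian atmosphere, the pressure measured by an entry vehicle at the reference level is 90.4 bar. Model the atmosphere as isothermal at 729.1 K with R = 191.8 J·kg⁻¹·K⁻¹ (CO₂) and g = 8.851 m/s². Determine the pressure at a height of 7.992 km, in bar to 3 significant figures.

Scale height: H = RT/g = 191.8 × 729.1 / 8.851 = 15800 m.
Barometric formula: P = P₀ exp(−z/H).
z/H = 7992.0/15800 = 0.50582; exp(−0.50582) = 0.60301.
P = 90.4 × 0.60301 = 54.512 bar.

P ≈ 54.5 bar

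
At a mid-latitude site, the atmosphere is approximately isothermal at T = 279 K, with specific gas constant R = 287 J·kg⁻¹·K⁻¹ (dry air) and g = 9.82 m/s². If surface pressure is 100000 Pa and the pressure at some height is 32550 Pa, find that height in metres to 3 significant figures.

z ≈ 9150 m

Scale height: H = RT/g = 287 × 279 / 9.82 = 8154.1 m.
Invert the barometric formula: z = H ln(P₀/P).
P₀/P = 100000/32550 = 3.0722; ln(3.0722) = 1.1224.
z = 8154.1 × 1.1224 = 9152.2 m.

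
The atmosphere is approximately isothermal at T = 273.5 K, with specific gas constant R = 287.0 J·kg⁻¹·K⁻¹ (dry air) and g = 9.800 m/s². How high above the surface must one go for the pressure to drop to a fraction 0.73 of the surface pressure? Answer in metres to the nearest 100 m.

Scale height: H = RT/g = 287.0 × 273.5 / 9.800 = 8009.6 m.
Set P/P₀ = exp(−z/H) = 0.73, so z = −H ln(0.73).
−ln(0.73) = 0.31471; z = 8009.6 × 0.31471 = 2520.7 m.

z ≈ 2500 m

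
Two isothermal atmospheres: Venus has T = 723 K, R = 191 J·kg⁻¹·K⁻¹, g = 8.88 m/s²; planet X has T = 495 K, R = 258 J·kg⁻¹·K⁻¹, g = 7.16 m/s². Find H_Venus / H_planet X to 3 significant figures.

H_Venus/H_planet X ≈ 0.872

H = RT/g for each body.
H_Venus = 191 × 723 / 8.88 = 15551 m.
H_planet X = 258 × 495 / 7.16 = 17837 m.
H_Venus/H_planet X = 15551/17837 = 0.87184.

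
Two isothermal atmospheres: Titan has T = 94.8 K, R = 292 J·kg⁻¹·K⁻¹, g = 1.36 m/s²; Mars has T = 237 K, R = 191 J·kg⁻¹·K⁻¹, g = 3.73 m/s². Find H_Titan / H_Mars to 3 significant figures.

H_Titan/H_Mars ≈ 1.68

H = RT/g for each body.
H_Titan = 292 × 94.8 / 1.36 = 20354 m.
H_Mars = 191 × 237 / 3.73 = 12136 m.
H_Titan/H_Mars = 20354/12136 = 1.6772.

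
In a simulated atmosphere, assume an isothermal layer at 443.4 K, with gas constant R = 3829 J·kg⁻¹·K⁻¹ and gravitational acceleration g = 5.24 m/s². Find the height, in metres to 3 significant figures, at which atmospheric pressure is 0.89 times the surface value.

z ≈ 37800 m

Scale height: H = RT/g = 3829 × 443.4 / 5.24 = 324000 m.
Set P/P₀ = exp(−z/H) = 0.89, so z = −H ln(0.89).
−ln(0.89) = 0.11653; z = 324000 × 0.11653 = 37756 m.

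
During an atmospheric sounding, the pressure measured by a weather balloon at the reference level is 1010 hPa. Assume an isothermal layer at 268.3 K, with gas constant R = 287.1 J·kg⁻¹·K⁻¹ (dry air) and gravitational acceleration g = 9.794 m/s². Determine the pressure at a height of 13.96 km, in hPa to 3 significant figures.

P ≈ 171 hPa

Scale height: H = RT/g = 287.1 × 268.3 / 9.794 = 7864.9 m.
Barometric formula: P = P₀ exp(−z/H).
z/H = 13960/7864.9 = 1.7750; exp(−1.7750) = 0.16948.
P = 1010 × 0.16948 = 171.17 hPa.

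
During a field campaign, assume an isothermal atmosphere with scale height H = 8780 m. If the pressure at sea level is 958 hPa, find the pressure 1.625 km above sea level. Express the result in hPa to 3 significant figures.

Barometric formula: P = P₀ exp(−z/H).
z/H = 1625.0/8780.0 = 0.18508; exp(−0.18508) = 0.83104.
P = 958 × 0.83104 = 796.14 hPa.

P ≈ 796 hPa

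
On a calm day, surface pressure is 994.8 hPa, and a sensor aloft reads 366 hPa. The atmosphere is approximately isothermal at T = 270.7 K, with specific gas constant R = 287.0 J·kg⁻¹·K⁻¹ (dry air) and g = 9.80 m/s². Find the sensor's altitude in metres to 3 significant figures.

z ≈ 7930 m

Scale height: H = RT/g = 287.0 × 270.7 / 9.80 = 7927.6 m.
Invert the barometric formula: z = H ln(P₀/P).
P₀/P = 994.8/366 = 2.7180; ln(2.7180) = 0.99990.
z = 7927.6 × 0.99990 = 7926.8 m.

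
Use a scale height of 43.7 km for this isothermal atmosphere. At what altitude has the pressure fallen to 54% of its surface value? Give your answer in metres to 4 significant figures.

z ≈ 26930 m

Set P/P₀ = exp(−z/H) = 0.54, so z = −H ln(0.54).
−ln(0.54) = 0.61619; z = 43700 × 0.61619 = 26928 m.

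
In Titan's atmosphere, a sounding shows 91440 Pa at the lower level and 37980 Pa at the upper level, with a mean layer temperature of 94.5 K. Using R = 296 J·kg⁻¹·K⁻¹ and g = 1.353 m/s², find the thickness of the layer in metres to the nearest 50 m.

Δz ≈ 18150 m

Hypsometric equation: Δz = (R T̄/g) ln(P₁/P₂).
R T̄/g = 296 × 94.5 / 1.353 = 20674 m.
ln(91440/37980) = ln(2.4076) = 0.87863.
Δz = 20674 × 0.87863 = 18165 m.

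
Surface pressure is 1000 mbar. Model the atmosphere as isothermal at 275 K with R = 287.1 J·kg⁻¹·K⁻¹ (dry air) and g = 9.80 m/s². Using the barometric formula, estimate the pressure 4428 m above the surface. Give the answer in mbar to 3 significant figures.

P ≈ 577 mbar

Scale height: H = RT/g = 287.1 × 275 / 9.80 = 8056.4 m.
Barometric formula: P = P₀ exp(−z/H).
z/H = 4428.0/8056.4 = 0.54963; exp(−0.54963) = 0.57716.
P = 1000 × 0.57716 = 577.16 mbar.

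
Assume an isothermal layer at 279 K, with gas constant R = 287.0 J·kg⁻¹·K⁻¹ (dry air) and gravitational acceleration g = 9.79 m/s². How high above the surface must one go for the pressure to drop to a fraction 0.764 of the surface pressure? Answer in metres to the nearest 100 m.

z ≈ 2200 m

Scale height: H = RT/g = 287.0 × 279 / 9.79 = 8179.1 m.
Set P/P₀ = exp(−z/H) = 0.764, so z = −H ln(0.764).
−ln(0.764) = 0.26919; z = 8179.1 × 0.26919 = 2201.7 m.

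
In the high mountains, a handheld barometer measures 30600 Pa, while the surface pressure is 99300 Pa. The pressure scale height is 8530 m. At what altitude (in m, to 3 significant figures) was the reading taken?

z ≈ 10000 m

Invert the barometric formula: z = H ln(P₀/P).
P₀/P = 99300/30600 = 3.2451; ln(3.2451) = 1.1771.
z = 8530.0 × 1.1771 = 10041 m.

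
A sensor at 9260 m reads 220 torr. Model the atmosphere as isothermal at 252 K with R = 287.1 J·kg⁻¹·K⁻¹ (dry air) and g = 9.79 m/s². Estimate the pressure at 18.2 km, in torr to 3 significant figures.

P ≈ 65.6 torr

Scale height: H = RT/g = 287.1 × 252 / 9.79 = 7390.1 m.
Between two levels, P₂ = P₁ exp(−Δz/H) with Δz = z₂ − z₁.
Δz = 18200 − 9260.0 = 8940.0 m; Δz/H = 8940.0/7390.1 = 1.2097.
P₂ = 220 × exp(−1.2097) = 220 × 0.29829 = 65.624 torr.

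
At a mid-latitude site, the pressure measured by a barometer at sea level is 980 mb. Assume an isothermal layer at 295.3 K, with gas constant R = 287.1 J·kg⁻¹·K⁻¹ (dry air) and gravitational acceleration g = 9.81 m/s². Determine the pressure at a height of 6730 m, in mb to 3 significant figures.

Scale height: H = RT/g = 287.1 × 295.3 / 9.81 = 8642.3 m.
Barometric formula: P = P₀ exp(−z/H).
z/H = 6730.0/8642.3 = 0.77873; exp(−0.77873) = 0.45899.
P = 980 × 0.45899 = 449.81 mb.

P ≈ 450 mb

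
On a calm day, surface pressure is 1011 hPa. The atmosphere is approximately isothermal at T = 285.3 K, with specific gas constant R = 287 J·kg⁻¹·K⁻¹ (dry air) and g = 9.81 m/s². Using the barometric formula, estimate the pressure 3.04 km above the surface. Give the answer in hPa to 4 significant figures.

P ≈ 702.4 hPa

Scale height: H = RT/g = 287 × 285.3 / 9.81 = 8346.7 m.
Barometric formula: P = P₀ exp(−z/H).
z/H = 3040.0/8346.7 = 0.36422; exp(−0.36422) = 0.69474.
P = 1011 × 0.69474 = 702.38 hPa.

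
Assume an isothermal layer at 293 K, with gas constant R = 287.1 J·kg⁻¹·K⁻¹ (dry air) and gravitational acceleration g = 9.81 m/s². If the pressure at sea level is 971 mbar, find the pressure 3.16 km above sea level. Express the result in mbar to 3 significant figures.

Scale height: H = RT/g = 287.1 × 293 / 9.81 = 8575.0 m.
Barometric formula: P = P₀ exp(−z/H).
z/H = 3160.0/8575.0 = 0.36851; exp(−0.36851) = 0.69176.
P = 971 × 0.69176 = 671.70 mbar.

P ≈ 672 mbar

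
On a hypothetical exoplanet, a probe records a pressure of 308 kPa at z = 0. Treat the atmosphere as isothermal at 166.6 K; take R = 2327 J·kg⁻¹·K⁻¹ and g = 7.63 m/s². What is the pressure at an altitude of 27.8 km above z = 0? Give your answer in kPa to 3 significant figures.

P ≈ 178 kPa

Scale height: H = RT/g = 2327 × 166.6 / 7.63 = 50810 m.
Barometric formula: P = P₀ exp(−z/H).
z/H = 27800/50810 = 0.54714; exp(−0.54714) = 0.57860.
P = 308 × 0.57860 = 178.21 kPa.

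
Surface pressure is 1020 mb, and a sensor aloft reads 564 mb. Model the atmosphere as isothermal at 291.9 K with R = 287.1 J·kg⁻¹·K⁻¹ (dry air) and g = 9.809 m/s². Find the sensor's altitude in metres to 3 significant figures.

Scale height: H = RT/g = 287.1 × 291.9 / 9.809 = 8543.6 m.
Invert the barometric formula: z = H ln(P₀/P).
P₀/P = 1020/564 = 1.8085; ln(1.8085) = 0.59250.
z = 8543.6 × 0.59250 = 5062.1 m.

z ≈ 5060 m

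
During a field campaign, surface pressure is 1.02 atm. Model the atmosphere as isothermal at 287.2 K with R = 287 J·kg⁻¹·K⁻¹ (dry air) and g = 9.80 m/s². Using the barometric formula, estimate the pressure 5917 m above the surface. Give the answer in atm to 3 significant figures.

Scale height: H = RT/g = 287 × 287.2 / 9.80 = 8410.9 m.
Barometric formula: P = P₀ exp(−z/H).
z/H = 5917.0/8410.9 = 0.70349; exp(−0.70349) = 0.49486.
P = 1.02 × 0.49486 = 0.50476 atm.

P ≈ 0.505 atm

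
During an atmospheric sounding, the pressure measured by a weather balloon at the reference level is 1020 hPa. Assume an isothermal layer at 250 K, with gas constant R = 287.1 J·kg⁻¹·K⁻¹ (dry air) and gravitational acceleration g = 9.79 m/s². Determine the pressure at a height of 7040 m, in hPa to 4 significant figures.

Scale height: H = RT/g = 287.1 × 250 / 9.79 = 7331.5 m.
Barometric formula: P = P₀ exp(−z/H).
z/H = 7040.0/7331.5 = 0.96024; exp(−0.96024) = 0.38280.
P = 1020 × 0.38280 = 390.46 hPa.

P ≈ 390.5 hPa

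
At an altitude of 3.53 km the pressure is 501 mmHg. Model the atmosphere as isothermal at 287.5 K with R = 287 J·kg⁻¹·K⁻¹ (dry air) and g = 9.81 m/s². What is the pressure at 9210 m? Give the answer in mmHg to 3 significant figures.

Scale height: H = RT/g = 287 × 287.5 / 9.81 = 8411.1 m.
Between two levels, P₂ = P₁ exp(−Δz/H) with Δz = z₂ − z₁.
Δz = 9210.0 − 3530.0 = 5680.0 m; Δz/H = 5680.0/8411.1 = 0.67530.
P₂ = 501 × exp(−0.67530) = 501 × 0.50900 = 255.01 mmHg.

P ≈ 255 mmHg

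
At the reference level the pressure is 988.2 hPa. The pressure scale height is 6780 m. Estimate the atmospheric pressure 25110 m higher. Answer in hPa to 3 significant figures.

Barometric formula: P = P₀ exp(−z/H).
z/H = 25110/6780.0 = 3.7035; exp(−3.7035) = 0.024637.
P = 988.2 × 0.024637 = 24.346 hPa.

P ≈ 24.3 hPa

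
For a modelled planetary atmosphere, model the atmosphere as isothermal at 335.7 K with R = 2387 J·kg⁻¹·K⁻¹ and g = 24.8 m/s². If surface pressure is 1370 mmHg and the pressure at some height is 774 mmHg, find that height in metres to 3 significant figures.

Scale height: H = RT/g = 2387 × 335.7 / 24.8 = 32311 m.
Invert the barometric formula: z = H ln(P₀/P).
P₀/P = 1370/774 = 1.7700; ln(1.7700) = 0.57098.
z = 32311 × 0.57098 = 18449 m.

z ≈ 18400 m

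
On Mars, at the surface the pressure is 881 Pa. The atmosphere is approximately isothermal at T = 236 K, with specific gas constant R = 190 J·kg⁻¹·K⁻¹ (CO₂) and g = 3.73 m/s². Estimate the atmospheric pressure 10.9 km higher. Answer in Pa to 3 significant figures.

Scale height: H = RT/g = 190 × 236 / 3.73 = 12021 m.
Barometric formula: P = P₀ exp(−z/H).
z/H = 10900/12021 = 0.90675; exp(−0.90675) = 0.40383.
P = 881 × 0.40383 = 355.77 Pa.

P ≈ 356 Pa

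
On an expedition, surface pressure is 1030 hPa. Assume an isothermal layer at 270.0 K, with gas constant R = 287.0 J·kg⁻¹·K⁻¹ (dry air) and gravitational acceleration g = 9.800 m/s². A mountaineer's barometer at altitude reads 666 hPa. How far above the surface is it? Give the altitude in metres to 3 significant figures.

z ≈ 3450 m

Scale height: H = RT/g = 287.0 × 270.0 / 9.800 = 7907.1 m.
Invert the barometric formula: z = H ln(P₀/P).
P₀/P = 1030/666 = 1.5465; ln(1.5465) = 0.43599.
z = 7907.1 × 0.43599 = 3447.4 m.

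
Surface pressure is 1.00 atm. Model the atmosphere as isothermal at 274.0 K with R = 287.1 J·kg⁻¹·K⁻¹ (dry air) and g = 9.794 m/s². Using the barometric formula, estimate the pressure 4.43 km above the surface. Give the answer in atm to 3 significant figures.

Scale height: H = RT/g = 287.1 × 274.0 / 9.794 = 8032.0 m.
Barometric formula: P = P₀ exp(−z/H).
z/H = 4430.0/8032.0 = 0.55154; exp(−0.55154) = 0.57606.
P = 1.00 × 0.57606 = 0.57606 atm.

P ≈ 0.576 atm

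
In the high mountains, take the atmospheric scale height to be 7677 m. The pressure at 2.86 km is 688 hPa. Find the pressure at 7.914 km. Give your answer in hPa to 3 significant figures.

Between two levels, P₂ = P₁ exp(−Δz/H) with Δz = z₂ − z₁.
Δz = 7914.0 − 2860.0 = 5054.0 m; Δz/H = 5054.0/7677.0 = 0.65833.
P₂ = 688 × exp(−0.65833) = 688 × 0.51772 = 356.19 hPa.

P ≈ 356 hPa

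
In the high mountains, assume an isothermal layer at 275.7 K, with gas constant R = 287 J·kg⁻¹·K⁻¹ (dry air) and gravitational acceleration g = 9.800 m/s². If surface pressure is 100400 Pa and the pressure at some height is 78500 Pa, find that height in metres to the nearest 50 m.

z ≈ 2000 m

Scale height: H = RT/g = 287 × 275.7 / 9.800 = 8074.1 m.
Invert the barometric formula: z = H ln(P₀/P).
P₀/P = 100400/78500 = 1.2790; ln(1.2790) = 0.24608.
z = 8074.1 × 0.24608 = 1986.9 m.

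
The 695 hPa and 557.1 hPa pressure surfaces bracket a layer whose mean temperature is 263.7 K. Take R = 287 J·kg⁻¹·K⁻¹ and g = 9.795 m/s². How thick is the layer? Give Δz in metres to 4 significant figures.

Δz ≈ 1709 m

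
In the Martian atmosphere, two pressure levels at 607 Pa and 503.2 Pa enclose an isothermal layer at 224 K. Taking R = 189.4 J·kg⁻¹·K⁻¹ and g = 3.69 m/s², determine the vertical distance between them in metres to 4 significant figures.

Hypsometric equation: Δz = (R T̄/g) ln(P₁/P₂).
R T̄/g = 189.4 × 224 / 3.69 = 11497 m.
ln(607/503.2) = ln(1.2063) = 0.18756.
Δz = 11497 × 0.18756 = 2156.4 m.

Δz ≈ 2156 m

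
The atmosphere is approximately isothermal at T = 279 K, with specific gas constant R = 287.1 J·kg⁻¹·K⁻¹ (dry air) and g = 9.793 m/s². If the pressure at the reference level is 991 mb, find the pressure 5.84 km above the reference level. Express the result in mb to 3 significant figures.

P ≈ 485 mb

Scale height: H = RT/g = 287.1 × 279 / 9.793 = 8179.4 m.
Barometric formula: P = P₀ exp(−z/H).
z/H = 5840.0/8179.4 = 0.71399; exp(−0.71399) = 0.48969.
P = 991 × 0.48969 = 485.28 mb.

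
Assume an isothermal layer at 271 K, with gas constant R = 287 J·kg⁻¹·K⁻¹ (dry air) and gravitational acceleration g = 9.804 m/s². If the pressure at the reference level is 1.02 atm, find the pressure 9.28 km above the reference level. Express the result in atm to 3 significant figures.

P ≈ 0.317 atm

Scale height: H = RT/g = 287 × 271 / 9.804 = 7933.2 m.
Barometric formula: P = P₀ exp(−z/H).
z/H = 9280.0/7933.2 = 1.1698; exp(−1.1698) = 0.31043.
P = 1.02 × 0.31043 = 0.31664 atm.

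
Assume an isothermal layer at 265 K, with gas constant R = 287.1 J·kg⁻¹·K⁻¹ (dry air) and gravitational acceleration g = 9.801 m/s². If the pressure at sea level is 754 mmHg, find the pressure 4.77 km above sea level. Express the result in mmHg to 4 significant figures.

Scale height: H = RT/g = 287.1 × 265 / 9.801 = 7762.6 m.
Barometric formula: P = P₀ exp(−z/H).
z/H = 4770.0/7762.6 = 0.61448; exp(−0.61448) = 0.54092.
P = 754 × 0.54092 = 407.85 mmHg.

P ≈ 407.9 mmHg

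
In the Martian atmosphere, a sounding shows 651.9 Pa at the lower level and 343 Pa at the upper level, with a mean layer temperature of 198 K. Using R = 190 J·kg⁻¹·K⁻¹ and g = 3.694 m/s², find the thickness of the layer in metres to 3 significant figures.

Hypsometric equation: Δz = (R T̄/g) ln(P₁/P₂).
R T̄/g = 190 × 198 / 3.694 = 10184 m.
ln(651.9/343) = ln(1.9006) = 0.64217.
Δz = 10184 × 0.64217 = 6539.9 m.

Δz ≈ 6540 m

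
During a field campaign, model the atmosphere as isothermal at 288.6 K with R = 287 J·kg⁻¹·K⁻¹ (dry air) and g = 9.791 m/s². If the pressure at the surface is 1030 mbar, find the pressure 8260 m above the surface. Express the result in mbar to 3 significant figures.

P ≈ 388 mbar

Scale height: H = RT/g = 287 × 288.6 / 9.791 = 8459.6 m.
Barometric formula: P = P₀ exp(−z/H).
z/H = 8260.0/8459.6 = 0.97641; exp(−0.97641) = 0.37666.
P = 1030 × 0.37666 = 387.96 mbar.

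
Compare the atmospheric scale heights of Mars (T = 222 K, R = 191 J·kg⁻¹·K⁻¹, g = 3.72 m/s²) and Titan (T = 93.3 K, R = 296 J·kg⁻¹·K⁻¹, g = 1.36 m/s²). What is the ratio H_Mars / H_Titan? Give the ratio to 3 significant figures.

H_Mars/H_Titan ≈ 0.561

H = RT/g for each body.
H_Mars = 191 × 222 / 3.72 = 11398 m.
H_Titan = 296 × 93.3 / 1.36 = 20306 m.
H_Mars/H_Titan = 11398/20306 = 0.56131.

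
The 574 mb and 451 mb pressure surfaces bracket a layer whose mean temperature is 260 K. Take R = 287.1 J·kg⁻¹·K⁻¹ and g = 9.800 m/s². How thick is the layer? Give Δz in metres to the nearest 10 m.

Δz ≈ 1840 m

Hypsometric equation: Δz = (R T̄/g) ln(P₁/P₂).
R T̄/g = 287.1 × 260 / 9.800 = 7616.9 m.
ln(574/451) = ln(1.2727) = 0.24114.
Δz = 7616.9 × 0.24114 = 1836.7 m.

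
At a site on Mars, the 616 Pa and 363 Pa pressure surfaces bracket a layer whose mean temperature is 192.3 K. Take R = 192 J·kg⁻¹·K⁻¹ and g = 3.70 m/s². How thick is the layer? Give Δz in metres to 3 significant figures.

Δz ≈ 5280 m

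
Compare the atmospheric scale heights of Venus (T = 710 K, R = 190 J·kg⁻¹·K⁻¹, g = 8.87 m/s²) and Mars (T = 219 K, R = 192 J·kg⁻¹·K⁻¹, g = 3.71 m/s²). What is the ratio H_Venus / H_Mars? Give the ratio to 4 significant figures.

H_Venus/H_Mars ≈ 1.342

H = RT/g for each body.
H_Venus = 190 × 710 / 8.87 = 15209 m.
H_Mars = 192 × 219 / 3.71 = 11334 m.
H_Venus/H_Mars = 15209/11334 = 1.3419.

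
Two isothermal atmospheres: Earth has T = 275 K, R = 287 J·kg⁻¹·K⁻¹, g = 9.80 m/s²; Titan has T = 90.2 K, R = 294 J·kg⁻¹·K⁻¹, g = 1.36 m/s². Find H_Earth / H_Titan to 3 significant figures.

H = RT/g for each body.
H_Earth = 287 × 275 / 9.80 = 8053.6 m.
H_Titan = 294 × 90.2 / 1.36 = 19499 m.
H_Earth/H_Titan = 8053.6/19499 = 0.41303.

H_Earth/H_Titan ≈ 0.413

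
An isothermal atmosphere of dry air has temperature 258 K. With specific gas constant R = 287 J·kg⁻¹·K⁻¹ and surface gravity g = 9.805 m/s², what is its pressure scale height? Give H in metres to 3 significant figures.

H ≈ 7550 m

The scale height of an isothermal atmosphere is H = RT/g.
H = 287 × 258 / 9.805 = 74046/9.805 = 7551.9 m.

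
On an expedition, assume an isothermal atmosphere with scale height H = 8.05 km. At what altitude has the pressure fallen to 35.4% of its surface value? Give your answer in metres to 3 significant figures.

Set P/P₀ = exp(−z/H) = 0.354, so z = −H ln(0.354).
−ln(0.354) = 1.0385; z = 8050.0 × 1.0385 = 8359.9 m.

z ≈ 8360 m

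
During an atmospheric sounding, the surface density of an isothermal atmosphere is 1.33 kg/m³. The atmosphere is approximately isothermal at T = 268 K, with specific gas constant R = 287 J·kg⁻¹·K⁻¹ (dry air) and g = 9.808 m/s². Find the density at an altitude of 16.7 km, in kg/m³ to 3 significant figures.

Scale height: H = RT/g = 287 × 268 / 9.808 = 7842.2 m.
In an isothermal atmosphere, density decays like pressure: ρ = ρ₀ exp(−z/H).
z/H = 16700/7842.2 = 2.1295; exp(−2.1295) = 0.11890.
ρ = 1.33 × 0.11890 = 0.15814 kg/m³.

ρ ≈ 0.158 kg/m³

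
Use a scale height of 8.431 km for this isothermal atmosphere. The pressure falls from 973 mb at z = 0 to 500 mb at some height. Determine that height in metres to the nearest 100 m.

z ≈ 5600 m

Invert the barometric formula: z = H ln(P₀/P).
P₀/P = 973/500 = 1.9460; ln(1.9460) = 0.66578.
z = 8431.0 × 0.66578 = 5613.2 m.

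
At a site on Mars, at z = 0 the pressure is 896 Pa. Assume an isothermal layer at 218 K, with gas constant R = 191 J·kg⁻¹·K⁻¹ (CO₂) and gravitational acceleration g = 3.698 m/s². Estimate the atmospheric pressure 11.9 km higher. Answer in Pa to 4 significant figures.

P ≈ 311.4 Pa

Scale height: H = RT/g = 191 × 218 / 3.698 = 11260 m.
Barometric formula: P = P₀ exp(−z/H).
z/H = 11900/11260 = 1.0568; exp(−1.0568) = 0.34757.
P = 896 × 0.34757 = 311.42 Pa.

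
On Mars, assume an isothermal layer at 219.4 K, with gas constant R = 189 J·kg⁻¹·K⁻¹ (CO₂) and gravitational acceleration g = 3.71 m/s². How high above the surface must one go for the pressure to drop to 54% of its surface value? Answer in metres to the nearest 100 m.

Scale height: H = RT/g = 189 × 219.4 / 3.71 = 11177 m.
Set P/P₀ = exp(−z/H) = 0.54, so z = −H ln(0.54).
−ln(0.54) = 0.61619; z = 11177 × 0.61619 = 6887.2 m.

z ≈ 6900 m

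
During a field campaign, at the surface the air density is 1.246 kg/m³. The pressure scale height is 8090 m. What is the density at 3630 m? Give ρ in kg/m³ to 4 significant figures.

In an isothermal atmosphere, density decays like pressure: ρ = ρ₀ exp(−z/H).
z/H = 3630.0/8090.0 = 0.44870; exp(−0.44870) = 0.63846.
ρ = 1.246 × 0.63846 = 0.79552 kg/m³.

ρ ≈ 0.7955 kg/m³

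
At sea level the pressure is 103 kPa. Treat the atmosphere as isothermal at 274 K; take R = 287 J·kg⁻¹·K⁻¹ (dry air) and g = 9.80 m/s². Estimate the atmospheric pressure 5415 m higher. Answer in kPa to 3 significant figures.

Scale height: H = RT/g = 287 × 274 / 9.80 = 8024.3 m.
Barometric formula: P = P₀ exp(−z/H).
z/H = 5415.0/8024.3 = 0.67483; exp(−0.67483) = 0.50924.
P = 103 × 0.50924 = 52.452 kPa.

P ≈ 52.5 kPa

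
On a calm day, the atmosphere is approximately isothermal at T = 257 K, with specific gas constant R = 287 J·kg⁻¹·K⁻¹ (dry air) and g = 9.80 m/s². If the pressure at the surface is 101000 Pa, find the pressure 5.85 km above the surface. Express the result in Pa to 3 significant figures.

Scale height: H = RT/g = 287 × 257 / 9.80 = 7526.4 m.
Barometric formula: P = P₀ exp(−z/H).
z/H = 5850.0/7526.4 = 0.77726; exp(−0.77726) = 0.45966.
P = 101000 × 0.45966 = 46426 Pa.

P ≈ 46400 Pa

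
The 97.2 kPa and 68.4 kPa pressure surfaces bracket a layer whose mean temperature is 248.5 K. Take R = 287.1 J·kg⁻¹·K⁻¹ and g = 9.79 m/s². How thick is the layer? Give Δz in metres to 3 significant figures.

Hypsometric equation: Δz = (R T̄/g) ln(P₁/P₂).
R T̄/g = 287.1 × 248.5 / 9.79 = 7287.5 m.
ln(97.2/68.4) = ln(1.4211) = 0.35143.
Δz = 7287.5 × 0.35143 = 2561.0 m.

Δz ≈ 2560 m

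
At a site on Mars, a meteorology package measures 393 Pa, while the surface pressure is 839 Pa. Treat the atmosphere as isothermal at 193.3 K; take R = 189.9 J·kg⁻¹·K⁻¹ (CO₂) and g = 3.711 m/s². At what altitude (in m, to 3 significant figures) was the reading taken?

z ≈ 7500 m

Scale height: H = RT/g = 189.9 × 193.3 / 3.711 = 9891.6 m.
Invert the barometric formula: z = H ln(P₀/P).
P₀/P = 839/393 = 2.1349; ln(2.1349) = 0.75842.
z = 9891.6 × 0.75842 = 7502.0 m.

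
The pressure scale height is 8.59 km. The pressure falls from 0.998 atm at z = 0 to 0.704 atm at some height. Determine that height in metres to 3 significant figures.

Invert the barometric formula: z = H ln(P₀/P).
P₀/P = 0.998/0.704 = 1.4176; ln(1.4176) = 0.34897.
z = 8590.0 × 0.34897 = 2997.7 m.

z ≈ 3000 m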